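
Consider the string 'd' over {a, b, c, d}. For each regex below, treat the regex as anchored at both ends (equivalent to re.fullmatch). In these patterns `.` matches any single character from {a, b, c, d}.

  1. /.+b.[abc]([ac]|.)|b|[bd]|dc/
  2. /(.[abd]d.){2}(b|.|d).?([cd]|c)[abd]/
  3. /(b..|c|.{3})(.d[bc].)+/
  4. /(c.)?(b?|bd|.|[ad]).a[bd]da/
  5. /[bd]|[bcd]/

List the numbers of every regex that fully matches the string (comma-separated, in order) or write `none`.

1 → match
2 → no match
3 → no match
4 → no match — must end with 'da'
5 → match

1, 5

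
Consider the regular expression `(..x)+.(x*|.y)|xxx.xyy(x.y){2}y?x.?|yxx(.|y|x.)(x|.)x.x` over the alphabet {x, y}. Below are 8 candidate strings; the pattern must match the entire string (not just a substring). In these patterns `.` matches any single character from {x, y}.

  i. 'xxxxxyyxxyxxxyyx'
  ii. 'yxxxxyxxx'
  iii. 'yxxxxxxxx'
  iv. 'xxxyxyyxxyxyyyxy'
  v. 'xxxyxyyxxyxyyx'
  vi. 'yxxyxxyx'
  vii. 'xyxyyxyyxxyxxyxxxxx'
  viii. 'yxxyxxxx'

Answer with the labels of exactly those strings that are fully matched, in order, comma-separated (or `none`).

ii, iii, iv, v, vi, vii, viii

i → no match
ii. 'yxxxxyxxx' → match
iii. 'yxxxxxxxx' → match
iv → match
v → match
vi. 'yxxyxxyx' → match
vii → match
viii. 'yxxyxxxx' → match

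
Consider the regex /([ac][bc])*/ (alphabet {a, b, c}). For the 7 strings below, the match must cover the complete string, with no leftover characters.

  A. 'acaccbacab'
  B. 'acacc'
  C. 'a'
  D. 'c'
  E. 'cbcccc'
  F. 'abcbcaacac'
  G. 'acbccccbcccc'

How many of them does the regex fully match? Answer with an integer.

2

A → match
B → no match
C → no match
D → no match
E → match
F → no match
G → no match
Total matched: 2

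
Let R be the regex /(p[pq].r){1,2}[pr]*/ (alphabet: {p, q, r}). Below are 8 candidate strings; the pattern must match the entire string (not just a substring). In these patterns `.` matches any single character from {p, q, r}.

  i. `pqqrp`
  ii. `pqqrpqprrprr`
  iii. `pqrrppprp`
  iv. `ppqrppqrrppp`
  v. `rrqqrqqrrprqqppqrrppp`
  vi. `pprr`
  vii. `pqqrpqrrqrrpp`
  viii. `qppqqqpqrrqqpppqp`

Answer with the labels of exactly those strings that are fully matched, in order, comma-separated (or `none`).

i, ii, iii, iv, vi

i → match
ii → match
iii → match
iv → match
v → no match — must start with `p`
vi → match
vii → no match
viii → no match — must start with `p`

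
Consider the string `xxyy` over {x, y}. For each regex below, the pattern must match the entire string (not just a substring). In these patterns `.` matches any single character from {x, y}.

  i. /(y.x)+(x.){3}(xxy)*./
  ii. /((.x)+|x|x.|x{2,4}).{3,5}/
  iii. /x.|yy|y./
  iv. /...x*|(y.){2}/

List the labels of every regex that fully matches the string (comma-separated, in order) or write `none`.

i → no match — must start with `y`
ii → match
iii → no match
iv → no match

ii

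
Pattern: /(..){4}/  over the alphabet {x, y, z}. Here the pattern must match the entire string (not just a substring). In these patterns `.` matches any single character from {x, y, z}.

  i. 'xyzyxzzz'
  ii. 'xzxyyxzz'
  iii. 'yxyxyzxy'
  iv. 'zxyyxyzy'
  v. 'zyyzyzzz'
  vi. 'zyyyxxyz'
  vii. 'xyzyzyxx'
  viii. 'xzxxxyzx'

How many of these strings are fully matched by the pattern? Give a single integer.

8

i. 'xyzyxzzz' → match
ii. 'xzxyyxzz' → match
iii. 'yxyxyzxy' → match
iv. 'zxyyxyzy' → match
v. 'zyyzyzzz' → match
vi. 'zyyyxxyz' → match
vii. 'xyzyzyxx' → match
viii. 'xzxxxyzx' → match
Total matched: 8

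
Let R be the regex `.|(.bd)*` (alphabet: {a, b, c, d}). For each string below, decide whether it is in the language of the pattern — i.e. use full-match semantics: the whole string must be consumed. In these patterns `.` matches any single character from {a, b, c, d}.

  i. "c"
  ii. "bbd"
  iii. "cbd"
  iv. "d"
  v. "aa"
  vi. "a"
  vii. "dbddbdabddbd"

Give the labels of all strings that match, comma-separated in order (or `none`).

i, ii, iii, iv, vi, vii

i → match
ii → match
iii → match
iv → match
v → no match
vi → match
vii → match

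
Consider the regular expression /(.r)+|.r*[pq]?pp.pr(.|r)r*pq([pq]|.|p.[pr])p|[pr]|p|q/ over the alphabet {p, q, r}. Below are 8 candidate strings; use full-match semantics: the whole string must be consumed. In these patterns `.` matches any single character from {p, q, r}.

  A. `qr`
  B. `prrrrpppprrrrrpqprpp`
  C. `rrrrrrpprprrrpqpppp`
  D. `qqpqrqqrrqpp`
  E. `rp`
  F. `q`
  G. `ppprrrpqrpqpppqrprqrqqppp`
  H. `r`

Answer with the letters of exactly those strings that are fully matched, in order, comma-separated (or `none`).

A → match
B → match
C → match
D → no match
E → no match
F → match
G → no match
H → match

A, B, C, F, H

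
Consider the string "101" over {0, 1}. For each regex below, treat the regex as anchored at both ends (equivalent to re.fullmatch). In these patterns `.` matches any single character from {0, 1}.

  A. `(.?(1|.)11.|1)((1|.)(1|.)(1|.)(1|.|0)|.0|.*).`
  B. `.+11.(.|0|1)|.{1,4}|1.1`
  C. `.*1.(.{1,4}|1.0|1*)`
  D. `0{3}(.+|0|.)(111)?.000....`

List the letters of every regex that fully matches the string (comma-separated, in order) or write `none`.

A, B, C

A → match
B → match
C → match
D → no match — must start with "0"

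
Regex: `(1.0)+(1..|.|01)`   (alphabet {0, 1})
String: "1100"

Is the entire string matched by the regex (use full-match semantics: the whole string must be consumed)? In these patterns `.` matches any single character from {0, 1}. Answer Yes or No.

Yes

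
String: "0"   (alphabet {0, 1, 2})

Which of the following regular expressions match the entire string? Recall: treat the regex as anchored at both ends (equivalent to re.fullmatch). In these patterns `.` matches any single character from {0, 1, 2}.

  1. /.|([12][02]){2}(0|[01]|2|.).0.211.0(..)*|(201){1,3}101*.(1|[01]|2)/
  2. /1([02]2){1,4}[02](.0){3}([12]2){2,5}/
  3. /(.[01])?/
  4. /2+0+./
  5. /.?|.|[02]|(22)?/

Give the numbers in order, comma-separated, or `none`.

1 → match
2 → no match — must start with "1"
3 → no match
4 → no match — must start with "2"
5 → match

1, 5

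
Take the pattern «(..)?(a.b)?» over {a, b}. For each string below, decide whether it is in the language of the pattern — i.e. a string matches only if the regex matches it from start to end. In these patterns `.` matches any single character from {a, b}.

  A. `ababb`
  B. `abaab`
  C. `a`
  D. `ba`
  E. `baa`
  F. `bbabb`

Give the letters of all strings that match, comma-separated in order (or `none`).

A → match
B → match
C → no match
D → match
E → no match
F → match

A, B, D, F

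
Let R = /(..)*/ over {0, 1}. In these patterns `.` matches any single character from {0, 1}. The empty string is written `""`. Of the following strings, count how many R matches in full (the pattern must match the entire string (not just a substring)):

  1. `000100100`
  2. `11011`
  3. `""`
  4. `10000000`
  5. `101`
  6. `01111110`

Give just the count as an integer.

1 → no match
2 → no match
3 → match
4 → match
5 → no match
6 → match
Total matched: 3

3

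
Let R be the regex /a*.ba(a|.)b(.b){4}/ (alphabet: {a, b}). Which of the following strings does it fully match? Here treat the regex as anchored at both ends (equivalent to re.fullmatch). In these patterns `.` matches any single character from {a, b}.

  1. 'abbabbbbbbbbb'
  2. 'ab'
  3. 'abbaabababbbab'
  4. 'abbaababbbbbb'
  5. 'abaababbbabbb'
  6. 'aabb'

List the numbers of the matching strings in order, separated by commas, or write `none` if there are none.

3, 5

1 → no match
2. 'ab' → no match
3 → match
4 → no match
5 → match
6. 'aabb' → no match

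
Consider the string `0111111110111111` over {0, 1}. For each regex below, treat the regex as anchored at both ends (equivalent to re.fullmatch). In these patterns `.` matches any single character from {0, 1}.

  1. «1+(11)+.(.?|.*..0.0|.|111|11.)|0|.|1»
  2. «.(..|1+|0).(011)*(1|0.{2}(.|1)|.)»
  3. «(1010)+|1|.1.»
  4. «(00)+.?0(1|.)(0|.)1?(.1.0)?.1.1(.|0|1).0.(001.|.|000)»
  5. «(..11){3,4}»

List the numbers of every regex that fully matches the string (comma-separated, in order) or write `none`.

1 → no match
2 → no match
3 → no match
4 → no match — must start with `00`
5 → match

5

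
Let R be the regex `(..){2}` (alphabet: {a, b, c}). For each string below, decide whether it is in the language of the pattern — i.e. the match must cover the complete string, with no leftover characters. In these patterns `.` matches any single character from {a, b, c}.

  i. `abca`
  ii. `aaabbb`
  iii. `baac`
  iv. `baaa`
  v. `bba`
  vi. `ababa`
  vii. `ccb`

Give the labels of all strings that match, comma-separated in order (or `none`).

i → match
ii → no match
iii → match
iv → match
v → no match
vi → no match
vii → no match

i, iii, iv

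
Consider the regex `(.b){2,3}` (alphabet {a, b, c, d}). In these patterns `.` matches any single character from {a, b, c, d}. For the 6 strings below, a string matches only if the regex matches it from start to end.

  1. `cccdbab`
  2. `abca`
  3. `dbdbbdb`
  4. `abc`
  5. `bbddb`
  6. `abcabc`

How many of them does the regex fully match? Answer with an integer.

0

1 → no match
2 → no match — must end with `b`
3 → no match
4 → no match — must end with `b`
5 → no match
6 → no match — must end with `b`
Total matched: 0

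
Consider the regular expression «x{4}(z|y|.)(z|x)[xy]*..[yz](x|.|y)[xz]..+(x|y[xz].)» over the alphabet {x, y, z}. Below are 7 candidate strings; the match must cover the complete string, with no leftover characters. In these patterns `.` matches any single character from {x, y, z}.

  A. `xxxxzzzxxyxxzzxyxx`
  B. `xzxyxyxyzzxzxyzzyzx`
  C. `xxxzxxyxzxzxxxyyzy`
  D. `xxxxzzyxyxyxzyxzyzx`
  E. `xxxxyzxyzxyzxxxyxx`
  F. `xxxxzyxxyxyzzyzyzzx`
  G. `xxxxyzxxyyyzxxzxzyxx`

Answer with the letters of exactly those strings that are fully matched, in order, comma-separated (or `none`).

A → no match
B → no match
C → no match
D → match
E → match
F → no match
G → match

D, E, G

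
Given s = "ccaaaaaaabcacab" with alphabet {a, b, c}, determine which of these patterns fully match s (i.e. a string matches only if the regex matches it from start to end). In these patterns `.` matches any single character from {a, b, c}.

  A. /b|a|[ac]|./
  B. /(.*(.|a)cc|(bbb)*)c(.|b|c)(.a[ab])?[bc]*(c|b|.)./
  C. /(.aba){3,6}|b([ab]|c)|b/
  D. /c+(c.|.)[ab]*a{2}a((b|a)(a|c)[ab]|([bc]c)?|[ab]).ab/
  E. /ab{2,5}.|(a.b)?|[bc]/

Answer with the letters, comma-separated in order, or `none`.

D

A → no match
B → no match
C → no match
D → match
E → no match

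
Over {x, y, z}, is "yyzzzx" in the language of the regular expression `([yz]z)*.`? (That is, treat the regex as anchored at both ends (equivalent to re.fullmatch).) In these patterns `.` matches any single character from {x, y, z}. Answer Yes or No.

No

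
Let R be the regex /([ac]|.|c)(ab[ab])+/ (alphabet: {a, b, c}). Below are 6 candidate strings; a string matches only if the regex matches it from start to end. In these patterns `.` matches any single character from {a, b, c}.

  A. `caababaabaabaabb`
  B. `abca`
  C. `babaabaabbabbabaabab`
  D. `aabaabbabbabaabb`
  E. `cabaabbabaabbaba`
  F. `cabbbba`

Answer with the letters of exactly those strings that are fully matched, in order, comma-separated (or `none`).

A → no match
B → no match
C → no match
D → match
E → match
F → no match

D, E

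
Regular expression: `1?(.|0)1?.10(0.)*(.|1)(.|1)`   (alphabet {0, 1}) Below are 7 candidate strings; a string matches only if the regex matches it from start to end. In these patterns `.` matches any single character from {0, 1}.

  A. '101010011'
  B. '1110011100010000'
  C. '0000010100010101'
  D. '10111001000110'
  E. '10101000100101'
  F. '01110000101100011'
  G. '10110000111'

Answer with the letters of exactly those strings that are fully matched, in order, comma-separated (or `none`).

D, G

A → no match
B → no match
C → no match
D → match
E → no match
F → no match
G → match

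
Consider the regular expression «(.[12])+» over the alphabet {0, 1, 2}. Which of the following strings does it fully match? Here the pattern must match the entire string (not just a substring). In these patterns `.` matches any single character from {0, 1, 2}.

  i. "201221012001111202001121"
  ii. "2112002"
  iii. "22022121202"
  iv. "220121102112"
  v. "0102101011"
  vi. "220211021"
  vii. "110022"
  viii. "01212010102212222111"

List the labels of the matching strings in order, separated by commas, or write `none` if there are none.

i → no match
ii → no match
iii → no match
iv → no match
v → no match
vi → no match
vii → no match
viii → no match

none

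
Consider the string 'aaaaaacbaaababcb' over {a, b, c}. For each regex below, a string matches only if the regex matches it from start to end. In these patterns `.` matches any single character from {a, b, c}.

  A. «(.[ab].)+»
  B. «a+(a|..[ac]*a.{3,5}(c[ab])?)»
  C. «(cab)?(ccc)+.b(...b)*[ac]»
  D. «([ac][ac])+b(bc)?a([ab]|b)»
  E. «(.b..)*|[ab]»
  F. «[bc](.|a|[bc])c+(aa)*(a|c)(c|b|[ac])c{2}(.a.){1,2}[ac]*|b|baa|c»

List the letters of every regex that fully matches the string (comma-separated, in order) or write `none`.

B

A → no match
B → match
C → no match
D → no match
E → no match
F → no match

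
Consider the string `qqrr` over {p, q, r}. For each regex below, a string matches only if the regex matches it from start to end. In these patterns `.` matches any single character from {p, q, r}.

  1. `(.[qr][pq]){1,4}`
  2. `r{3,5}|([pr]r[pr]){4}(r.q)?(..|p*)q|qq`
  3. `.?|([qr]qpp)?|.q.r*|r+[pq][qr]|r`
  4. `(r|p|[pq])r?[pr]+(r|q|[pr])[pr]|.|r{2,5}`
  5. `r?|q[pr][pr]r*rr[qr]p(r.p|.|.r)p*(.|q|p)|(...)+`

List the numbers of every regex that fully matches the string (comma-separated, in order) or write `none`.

3

1 → no match
2 → no match
3 → match
4 → no match
5 → no match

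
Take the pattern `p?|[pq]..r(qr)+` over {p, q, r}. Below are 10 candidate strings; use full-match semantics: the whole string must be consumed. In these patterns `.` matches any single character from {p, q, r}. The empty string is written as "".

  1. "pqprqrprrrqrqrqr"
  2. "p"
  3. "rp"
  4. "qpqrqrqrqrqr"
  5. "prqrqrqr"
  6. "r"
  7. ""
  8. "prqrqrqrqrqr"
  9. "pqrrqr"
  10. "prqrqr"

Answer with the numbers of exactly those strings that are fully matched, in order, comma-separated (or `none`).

1 → no match
2 → match
3 → no match
4 → match
5 → match
6 → no match
7 → match
8 → match
9 → match
10 → match

2, 4, 5, 7, 8, 9, 10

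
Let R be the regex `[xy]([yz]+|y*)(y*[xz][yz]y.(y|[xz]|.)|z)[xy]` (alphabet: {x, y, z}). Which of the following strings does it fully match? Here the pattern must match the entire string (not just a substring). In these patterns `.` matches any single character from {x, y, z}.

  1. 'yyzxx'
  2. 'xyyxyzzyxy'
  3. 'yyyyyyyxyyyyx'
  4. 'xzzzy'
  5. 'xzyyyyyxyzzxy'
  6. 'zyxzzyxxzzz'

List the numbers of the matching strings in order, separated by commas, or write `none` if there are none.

3, 4

1 → no match
2 → no match
3 → match
4 → match
5 → no match
6 → no match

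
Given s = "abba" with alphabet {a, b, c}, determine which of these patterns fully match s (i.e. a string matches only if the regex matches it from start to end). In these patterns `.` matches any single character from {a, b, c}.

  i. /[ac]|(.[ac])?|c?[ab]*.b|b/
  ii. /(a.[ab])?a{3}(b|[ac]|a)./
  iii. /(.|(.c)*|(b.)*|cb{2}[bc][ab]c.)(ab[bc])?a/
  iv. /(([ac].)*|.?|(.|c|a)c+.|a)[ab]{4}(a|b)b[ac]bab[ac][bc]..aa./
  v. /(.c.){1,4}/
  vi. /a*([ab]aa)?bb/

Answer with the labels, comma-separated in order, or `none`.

i → no match
ii → no match
iii → match
iv → no match
v → no match
vi → no match — must end with "bb"

iii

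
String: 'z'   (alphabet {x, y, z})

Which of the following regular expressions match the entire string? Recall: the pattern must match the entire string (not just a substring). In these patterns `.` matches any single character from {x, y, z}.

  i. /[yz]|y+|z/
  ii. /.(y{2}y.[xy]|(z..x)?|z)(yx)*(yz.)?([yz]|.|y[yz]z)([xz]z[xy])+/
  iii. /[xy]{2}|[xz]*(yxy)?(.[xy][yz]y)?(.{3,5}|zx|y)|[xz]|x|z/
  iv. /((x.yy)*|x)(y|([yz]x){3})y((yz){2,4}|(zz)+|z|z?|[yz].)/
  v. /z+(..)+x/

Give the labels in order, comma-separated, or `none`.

i → match
ii → no match
iii → match
iv → no match
v → no match — must end with 'x'

i, iii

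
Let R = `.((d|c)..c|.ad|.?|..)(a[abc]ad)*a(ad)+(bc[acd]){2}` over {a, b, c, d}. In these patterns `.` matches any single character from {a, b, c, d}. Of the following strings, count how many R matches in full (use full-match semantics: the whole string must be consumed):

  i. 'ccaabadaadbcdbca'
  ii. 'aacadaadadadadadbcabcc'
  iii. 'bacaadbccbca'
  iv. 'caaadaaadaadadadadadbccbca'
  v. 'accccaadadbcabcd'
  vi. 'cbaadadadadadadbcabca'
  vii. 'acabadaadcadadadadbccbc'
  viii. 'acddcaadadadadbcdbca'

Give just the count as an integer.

i → match
ii → match
iii → match
iv → match
v → match
vi → match
vii → no match
viii → match
Total matched: 7

7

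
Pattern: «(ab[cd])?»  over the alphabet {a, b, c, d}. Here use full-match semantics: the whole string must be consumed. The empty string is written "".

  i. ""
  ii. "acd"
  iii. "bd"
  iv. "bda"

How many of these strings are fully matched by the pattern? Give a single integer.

i → match
ii → no match
iii → no match
iv → no match
Total matched: 1

1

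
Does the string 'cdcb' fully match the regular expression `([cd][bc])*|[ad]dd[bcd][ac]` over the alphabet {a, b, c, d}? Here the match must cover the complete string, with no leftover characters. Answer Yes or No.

No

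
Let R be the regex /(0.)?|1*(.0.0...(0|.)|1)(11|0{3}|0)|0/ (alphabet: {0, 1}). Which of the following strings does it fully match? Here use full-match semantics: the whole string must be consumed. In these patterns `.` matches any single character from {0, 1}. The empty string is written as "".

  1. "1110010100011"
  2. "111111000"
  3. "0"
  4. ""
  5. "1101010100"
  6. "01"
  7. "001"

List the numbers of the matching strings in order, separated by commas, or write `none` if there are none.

1, 2, 3, 4, 5, 6

1 → match
2 → match
3 → match
4 → match
5 → match
6 → match
7 → no match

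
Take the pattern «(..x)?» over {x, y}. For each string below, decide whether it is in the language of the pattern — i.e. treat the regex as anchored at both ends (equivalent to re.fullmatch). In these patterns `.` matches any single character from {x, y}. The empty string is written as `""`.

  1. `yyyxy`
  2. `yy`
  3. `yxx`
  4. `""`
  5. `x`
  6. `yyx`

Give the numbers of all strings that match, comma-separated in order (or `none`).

1 → no match
2 → no match
3 → match
4 → match
5 → no match
6 → match

3, 4, 6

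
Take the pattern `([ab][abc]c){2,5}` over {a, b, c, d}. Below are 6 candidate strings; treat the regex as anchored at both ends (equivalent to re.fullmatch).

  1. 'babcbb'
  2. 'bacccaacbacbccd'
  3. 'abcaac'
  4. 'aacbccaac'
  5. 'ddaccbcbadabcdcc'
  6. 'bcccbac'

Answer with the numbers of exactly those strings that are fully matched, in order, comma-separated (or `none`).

1. 'babcbb' → no match — must end with 'c'
2 → no match — must end with 'c'
3. 'abcaac' → match
4. 'aacbccaac' → match
5 → no match
6. 'bcccbac' → no match

3, 4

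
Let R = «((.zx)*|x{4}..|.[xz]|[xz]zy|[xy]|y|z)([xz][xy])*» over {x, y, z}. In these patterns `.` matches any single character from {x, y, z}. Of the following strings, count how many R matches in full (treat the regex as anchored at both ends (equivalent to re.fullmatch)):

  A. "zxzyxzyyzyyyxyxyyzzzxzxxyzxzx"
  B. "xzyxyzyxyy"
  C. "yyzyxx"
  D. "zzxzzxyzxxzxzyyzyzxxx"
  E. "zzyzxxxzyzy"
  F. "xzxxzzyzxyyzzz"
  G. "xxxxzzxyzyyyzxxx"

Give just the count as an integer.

A → no match
B. "xzyxyzyxyy" → no match
C. "yyzyxx" → no match
D → no match
E. "zzyzxxxzyzy" → match
F → no match
G → no match
Total matched: 1

1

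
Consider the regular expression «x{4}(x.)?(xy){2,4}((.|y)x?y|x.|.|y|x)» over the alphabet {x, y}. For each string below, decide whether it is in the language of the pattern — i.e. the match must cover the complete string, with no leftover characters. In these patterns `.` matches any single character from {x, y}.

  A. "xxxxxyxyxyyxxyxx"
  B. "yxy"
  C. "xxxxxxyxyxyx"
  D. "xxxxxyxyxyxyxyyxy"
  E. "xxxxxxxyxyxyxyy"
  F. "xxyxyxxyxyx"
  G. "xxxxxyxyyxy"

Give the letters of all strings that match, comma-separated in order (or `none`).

D, E, G

A → no match
B → no match — must start with "x"
C → no match
D → match
E → match
F → no match
G → match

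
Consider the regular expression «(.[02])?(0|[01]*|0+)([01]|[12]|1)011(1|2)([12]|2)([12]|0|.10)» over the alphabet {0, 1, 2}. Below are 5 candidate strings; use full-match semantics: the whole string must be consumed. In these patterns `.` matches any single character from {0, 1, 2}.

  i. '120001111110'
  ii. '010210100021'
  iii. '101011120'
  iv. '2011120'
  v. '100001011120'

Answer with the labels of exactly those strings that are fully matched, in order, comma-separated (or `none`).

i, iii, iv, v

i → match
ii → no match
iii → match
iv → match
v → match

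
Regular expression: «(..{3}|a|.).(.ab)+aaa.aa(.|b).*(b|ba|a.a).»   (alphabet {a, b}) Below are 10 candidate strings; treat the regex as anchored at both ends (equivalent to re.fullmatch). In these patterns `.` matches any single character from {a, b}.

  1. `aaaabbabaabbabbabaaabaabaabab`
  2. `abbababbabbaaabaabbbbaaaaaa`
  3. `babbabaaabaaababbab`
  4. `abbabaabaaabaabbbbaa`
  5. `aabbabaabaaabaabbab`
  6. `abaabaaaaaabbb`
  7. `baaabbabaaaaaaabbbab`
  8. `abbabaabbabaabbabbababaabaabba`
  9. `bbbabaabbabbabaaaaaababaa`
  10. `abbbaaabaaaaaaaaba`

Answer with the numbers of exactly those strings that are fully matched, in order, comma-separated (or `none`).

1 → match
2 → no match
3 → no match
4 → match
5 → no match
6 → match
7 → match
8 → no match
9 → match
10 → match

1, 4, 6, 7, 9, 10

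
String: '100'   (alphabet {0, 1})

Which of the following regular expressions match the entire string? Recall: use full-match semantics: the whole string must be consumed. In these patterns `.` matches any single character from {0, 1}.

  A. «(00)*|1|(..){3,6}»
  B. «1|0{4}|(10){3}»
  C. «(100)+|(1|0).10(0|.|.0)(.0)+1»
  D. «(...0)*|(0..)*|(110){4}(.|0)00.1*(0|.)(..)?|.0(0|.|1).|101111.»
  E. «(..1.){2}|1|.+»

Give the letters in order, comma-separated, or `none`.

C, E

A → no match
B → no match
C → match
D → no match
E → match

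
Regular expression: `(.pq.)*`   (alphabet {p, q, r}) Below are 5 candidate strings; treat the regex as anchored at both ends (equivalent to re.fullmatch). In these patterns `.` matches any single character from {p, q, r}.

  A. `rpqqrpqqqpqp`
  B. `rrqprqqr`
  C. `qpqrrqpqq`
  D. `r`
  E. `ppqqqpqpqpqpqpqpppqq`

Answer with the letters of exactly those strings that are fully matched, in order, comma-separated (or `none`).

A → match
B → no match
C → no match
D → no match
E → match

A, E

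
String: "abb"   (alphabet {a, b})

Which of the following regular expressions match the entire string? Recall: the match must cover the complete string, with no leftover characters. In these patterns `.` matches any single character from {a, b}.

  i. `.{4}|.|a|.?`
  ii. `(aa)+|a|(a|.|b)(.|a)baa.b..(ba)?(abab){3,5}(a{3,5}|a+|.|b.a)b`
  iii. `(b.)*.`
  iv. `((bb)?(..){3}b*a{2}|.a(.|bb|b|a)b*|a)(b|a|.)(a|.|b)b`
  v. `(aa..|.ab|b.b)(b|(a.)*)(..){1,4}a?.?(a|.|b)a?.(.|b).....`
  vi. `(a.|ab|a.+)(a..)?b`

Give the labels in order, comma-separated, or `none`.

vi

i → no match
ii → no match
iii → no match
iv → no match
v → no match
vi → match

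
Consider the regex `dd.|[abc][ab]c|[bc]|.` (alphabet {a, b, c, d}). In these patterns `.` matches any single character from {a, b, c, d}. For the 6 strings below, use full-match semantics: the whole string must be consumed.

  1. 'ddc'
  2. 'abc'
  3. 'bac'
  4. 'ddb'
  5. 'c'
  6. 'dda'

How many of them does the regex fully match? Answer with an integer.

6

1. 'ddc' → match
2. 'abc' → match
3. 'bac' → match
4. 'ddb' → match
5. 'c' → match
6. 'dda' → match
Total matched: 6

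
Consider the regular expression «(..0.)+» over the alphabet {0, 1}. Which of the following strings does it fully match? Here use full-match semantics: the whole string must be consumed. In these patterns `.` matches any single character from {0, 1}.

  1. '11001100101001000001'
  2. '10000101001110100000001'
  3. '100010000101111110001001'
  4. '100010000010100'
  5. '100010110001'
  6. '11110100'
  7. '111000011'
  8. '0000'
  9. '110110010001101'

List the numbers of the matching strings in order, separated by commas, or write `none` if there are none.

1 → no match
2 → no match
3 → no match
4 → no match
5 → no match
6 → no match
7 → no match
8 → match
9 → no match

8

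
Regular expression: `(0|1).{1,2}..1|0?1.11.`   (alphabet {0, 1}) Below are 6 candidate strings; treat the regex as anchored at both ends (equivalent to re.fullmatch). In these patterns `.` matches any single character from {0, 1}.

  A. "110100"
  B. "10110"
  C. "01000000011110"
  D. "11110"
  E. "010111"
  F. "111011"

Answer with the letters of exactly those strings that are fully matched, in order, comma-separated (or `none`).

A → no match
B → match
C → no match
D → match
E → match
F → match

B, D, E, F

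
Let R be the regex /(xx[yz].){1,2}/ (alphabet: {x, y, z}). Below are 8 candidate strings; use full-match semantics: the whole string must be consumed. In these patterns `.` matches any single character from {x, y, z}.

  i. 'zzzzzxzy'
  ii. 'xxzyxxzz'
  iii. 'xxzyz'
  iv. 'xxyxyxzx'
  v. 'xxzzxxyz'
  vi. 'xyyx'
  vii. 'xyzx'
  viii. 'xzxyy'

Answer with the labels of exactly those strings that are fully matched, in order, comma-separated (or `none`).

i → no match — must start with 'xx'
ii → match
iii → no match
iv → no match
v → match
vi → no match — must start with 'xx'
vii → no match — must start with 'xx'
viii → no match — must start with 'xx'

ii, v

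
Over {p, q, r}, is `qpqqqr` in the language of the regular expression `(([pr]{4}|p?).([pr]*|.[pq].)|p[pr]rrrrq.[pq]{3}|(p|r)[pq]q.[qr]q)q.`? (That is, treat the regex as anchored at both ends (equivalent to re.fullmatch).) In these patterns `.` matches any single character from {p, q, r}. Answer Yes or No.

Yes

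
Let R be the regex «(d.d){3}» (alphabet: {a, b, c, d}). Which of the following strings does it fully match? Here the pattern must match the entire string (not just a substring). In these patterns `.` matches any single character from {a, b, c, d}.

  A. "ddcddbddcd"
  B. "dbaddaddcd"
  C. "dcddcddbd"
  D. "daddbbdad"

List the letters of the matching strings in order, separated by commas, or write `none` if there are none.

C

A → no match
B → no match
C → match
D → no match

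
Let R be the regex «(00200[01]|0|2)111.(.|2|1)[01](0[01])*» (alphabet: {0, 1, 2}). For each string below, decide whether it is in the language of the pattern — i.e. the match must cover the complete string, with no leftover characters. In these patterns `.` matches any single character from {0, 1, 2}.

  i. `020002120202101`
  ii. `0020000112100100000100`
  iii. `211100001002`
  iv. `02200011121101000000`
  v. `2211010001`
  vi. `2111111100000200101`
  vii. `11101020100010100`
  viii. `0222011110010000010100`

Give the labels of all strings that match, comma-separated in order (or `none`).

none

i → no match
ii → no match
iii → no match
iv → no match
v → no match
vi → no match
vii → no match
viii → no match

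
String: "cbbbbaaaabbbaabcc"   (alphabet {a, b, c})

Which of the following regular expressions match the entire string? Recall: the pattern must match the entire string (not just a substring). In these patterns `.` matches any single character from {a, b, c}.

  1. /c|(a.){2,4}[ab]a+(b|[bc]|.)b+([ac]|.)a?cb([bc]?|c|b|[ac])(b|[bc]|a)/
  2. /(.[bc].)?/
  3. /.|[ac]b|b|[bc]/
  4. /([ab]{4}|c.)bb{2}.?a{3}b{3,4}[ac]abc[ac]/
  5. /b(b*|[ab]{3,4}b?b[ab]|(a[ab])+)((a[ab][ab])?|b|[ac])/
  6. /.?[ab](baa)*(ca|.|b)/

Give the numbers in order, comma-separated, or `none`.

4

1 → no match
2 → no match
3 → no match
4 → match
5 → no match — must start with "b"
6 → no match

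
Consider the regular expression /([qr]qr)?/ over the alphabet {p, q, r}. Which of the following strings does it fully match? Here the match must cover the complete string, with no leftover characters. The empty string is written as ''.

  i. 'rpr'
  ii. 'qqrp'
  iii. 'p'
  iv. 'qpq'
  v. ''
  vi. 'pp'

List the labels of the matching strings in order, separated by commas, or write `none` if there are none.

v

i. 'rpr' → no match
ii. 'qqrp' → no match
iii. 'p' → no match
iv. 'qpq' → no match
v. '' → match
vi. 'pp' → no match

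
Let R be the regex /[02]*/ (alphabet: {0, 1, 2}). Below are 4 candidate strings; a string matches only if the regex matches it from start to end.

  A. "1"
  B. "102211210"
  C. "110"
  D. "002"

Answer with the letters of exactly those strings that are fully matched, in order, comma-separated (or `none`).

A → no match
B → no match
C → no match
D → match

D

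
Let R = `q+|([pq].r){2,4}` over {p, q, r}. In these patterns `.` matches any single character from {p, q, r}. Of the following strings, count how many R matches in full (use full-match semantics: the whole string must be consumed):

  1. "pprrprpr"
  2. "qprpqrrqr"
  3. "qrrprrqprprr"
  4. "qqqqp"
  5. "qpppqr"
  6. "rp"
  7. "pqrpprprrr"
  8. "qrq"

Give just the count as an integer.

1

1. "pprrprpr" → no match
2. "qprpqrrqr" → no match
3. "qrrprrqprprr" → match
4. "qqqqp" → no match
5. "qpppqr" → no match
6. "rp" → no match
7. "pqrpprprrr" → no match
8. "qrq" → no match
Total matched: 1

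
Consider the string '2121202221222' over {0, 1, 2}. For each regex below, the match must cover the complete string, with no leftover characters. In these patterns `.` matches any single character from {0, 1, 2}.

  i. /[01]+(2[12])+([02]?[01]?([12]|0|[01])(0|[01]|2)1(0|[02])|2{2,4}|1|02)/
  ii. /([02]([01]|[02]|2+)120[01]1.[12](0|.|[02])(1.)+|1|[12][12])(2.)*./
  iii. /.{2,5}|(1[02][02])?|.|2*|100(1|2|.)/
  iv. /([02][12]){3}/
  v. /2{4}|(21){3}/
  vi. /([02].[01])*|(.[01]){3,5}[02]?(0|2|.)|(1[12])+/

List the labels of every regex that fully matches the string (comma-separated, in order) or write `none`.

ii

i → no match
ii → match
iii → no match
iv → no match
v → no match
vi → no match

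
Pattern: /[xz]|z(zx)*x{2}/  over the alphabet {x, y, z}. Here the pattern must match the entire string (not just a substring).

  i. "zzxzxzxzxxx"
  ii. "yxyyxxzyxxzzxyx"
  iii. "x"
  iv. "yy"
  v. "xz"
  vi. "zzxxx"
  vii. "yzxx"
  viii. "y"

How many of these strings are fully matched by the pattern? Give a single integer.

3

i. "zzxzxzxzxxx" → match
ii → no match
iii. "x" → match
iv. "yy" → no match
v. "xz" → no match
vi. "zzxxx" → match
vii. "yzxx" → no match
viii. "y" → no match
Total matched: 3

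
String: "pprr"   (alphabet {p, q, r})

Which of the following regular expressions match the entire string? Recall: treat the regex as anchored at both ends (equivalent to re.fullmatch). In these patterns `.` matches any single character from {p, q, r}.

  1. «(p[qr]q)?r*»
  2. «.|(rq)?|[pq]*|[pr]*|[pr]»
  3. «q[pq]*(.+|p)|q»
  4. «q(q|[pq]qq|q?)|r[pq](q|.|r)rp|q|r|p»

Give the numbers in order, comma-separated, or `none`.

1 → no match
2 → match
3 → no match — must start with "q"
4 → no match

2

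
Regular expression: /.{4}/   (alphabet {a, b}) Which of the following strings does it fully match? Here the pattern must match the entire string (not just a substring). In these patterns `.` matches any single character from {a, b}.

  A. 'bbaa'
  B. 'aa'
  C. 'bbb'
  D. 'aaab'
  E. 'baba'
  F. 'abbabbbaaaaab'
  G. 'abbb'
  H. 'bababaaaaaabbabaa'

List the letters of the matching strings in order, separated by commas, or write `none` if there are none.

A, D, E, G

A → match
B → no match
C → no match
D → match
E → match
F → no match
G → match
H → no match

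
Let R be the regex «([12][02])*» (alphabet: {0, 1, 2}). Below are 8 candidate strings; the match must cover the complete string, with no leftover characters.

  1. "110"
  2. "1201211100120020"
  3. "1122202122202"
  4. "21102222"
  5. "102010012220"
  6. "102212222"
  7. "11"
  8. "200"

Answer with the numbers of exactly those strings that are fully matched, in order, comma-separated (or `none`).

none

1 → no match
2 → no match
3 → no match
4 → no match
5 → no match
6 → no match
7 → no match
8 → no match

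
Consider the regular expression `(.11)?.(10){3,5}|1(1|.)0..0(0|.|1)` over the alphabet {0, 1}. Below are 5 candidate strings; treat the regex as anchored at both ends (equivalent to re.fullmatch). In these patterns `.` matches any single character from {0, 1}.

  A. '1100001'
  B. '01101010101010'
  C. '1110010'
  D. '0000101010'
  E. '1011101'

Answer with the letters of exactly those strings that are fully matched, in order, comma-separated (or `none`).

A. '1100001' → match
B → match
C. '1110010' → no match
D. '0000101010' → no match
E. '1011101' → no match

A, B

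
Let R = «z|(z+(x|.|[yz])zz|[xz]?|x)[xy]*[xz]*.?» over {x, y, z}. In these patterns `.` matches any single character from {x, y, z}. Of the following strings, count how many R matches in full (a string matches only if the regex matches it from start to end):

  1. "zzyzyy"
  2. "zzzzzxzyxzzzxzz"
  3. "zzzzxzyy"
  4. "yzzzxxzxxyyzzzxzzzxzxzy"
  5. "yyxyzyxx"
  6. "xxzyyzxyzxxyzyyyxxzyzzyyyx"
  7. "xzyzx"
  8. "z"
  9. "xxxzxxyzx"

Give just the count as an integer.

1. "zzyzyy" → no match
2 → no match
3. "zzzzxzyy" → no match
4 → no match
5. "yyxyzyxx" → no match
6 → no match
7. "xzyzx" → no match
8. "z" → match
9. "xxxzxxyzx" → no match
Total matched: 1

1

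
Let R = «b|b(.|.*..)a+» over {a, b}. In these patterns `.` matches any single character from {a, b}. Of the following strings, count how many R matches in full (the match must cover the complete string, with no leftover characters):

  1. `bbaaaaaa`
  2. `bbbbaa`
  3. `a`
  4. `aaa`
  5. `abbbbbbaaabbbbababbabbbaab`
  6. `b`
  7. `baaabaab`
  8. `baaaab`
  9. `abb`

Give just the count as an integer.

3

1 → match
2 → match
3 → no match — must start with `b`
4 → no match — must start with `b`
5 → no match — must start with `b`
6 → match
7 → no match
8 → no match
9 → no match — must start with `b`
Total matched: 3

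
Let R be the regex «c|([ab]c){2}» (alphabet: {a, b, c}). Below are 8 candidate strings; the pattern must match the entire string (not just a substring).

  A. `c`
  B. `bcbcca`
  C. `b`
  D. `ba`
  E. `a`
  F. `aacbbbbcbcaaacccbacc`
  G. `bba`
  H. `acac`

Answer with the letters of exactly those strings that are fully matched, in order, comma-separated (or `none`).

A, H

A → match
B → no match — must end with `c`
C → no match — must end with `c`
D → no match — must end with `c`
E → no match — must end with `c`
F → no match
G → no match — must end with `c`
H → match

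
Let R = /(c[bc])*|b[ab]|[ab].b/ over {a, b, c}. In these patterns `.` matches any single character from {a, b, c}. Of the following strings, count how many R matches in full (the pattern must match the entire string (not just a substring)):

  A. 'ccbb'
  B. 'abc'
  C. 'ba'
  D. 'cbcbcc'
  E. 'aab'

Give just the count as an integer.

A → no match
B → no match
C → match
D → match
E → match
Total matched: 3

3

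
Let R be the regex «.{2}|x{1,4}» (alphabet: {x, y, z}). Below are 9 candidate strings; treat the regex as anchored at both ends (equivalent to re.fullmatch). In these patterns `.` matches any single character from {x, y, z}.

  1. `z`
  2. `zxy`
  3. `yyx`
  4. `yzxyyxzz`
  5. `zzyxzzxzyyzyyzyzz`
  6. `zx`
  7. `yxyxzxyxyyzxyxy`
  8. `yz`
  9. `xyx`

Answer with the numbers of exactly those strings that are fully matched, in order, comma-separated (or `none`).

6, 8

1. `z` → no match
2. `zxy` → no match
3. `yyx` → no match
4. `yzxyyxzz` → no match
5 → no match
6. `zx` → match
7 → no match
8. `yz` → match
9. `xyx` → no match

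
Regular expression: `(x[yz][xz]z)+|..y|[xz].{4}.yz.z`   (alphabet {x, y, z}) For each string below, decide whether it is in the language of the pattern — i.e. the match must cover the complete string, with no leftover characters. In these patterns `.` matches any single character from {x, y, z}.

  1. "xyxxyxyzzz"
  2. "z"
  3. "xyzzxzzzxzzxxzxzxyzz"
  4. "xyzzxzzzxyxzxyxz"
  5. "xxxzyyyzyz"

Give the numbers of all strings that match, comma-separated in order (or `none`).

1, 4, 5

1 → match
2 → no match
3 → no match
4 → match
5 → match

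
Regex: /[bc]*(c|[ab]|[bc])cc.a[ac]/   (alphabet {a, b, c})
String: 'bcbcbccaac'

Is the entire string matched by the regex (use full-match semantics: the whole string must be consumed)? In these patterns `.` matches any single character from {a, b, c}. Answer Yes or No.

Yes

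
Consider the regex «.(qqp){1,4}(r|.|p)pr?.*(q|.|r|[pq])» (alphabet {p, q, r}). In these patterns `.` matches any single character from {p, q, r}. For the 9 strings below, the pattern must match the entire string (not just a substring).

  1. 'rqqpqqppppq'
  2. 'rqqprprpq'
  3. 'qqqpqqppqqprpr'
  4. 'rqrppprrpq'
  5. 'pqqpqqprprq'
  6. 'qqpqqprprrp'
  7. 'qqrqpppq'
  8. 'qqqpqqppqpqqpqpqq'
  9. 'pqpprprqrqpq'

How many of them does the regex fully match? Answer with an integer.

1 → match
2 → match
3 → no match
4 → no match
5 → match
6 → no match
7 → no match
8 → no match
9 → no match
Total matched: 3

3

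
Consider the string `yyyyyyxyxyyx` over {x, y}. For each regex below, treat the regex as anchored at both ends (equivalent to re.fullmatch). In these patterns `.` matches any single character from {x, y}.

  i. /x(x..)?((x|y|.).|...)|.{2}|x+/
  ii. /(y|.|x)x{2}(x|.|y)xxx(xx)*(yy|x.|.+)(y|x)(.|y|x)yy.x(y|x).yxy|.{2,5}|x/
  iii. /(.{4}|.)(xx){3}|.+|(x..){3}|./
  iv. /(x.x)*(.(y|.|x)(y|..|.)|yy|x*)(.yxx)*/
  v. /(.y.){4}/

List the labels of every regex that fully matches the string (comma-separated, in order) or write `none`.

iii, v

i → no match
ii → no match
iii → match
iv → no match
v → match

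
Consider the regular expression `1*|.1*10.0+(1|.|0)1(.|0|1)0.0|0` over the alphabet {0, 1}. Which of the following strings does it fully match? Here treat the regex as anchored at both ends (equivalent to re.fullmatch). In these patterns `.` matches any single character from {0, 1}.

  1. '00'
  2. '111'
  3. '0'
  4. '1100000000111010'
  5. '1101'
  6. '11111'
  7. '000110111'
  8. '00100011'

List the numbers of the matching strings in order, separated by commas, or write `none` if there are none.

1 → no match
2 → match
3 → match
4 → match
5 → no match
6 → match
7 → no match
8 → no match

2, 3, 4, 6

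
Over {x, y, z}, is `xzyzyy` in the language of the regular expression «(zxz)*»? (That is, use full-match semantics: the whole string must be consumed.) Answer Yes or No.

No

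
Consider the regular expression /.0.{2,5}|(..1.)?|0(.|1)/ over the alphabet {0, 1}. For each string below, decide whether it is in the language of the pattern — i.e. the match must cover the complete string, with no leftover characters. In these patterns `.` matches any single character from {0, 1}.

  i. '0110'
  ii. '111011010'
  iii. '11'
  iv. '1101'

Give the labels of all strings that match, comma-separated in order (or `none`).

i → match
ii → no match
iii → no match
iv → no match

i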